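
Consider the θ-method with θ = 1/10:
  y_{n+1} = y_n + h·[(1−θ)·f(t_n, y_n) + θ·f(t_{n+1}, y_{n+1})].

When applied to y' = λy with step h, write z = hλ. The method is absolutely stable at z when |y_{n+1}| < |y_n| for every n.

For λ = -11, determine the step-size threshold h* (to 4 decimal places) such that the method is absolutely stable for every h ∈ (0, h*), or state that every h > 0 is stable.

(-2.5000,0); λ=-11 ⇒ h* = (5/2)/11 = 0.2273.

Set f=λy, z=hλ:
  y_{n+1} = y_n + z·[9/10·y_n + 1/10·y_{n+1}] ⇒ (1 − 1/10z)y_{n+1} = (1 + 9/10z)y_n
  ⇒ R(z) = (1 + 9/10z)/(1 − 1/10z).

Boundary: |R(x)|=1, x<0.
x=-1.52: |R|=0.3194
R=−1: 1+9/10x = −1+1/10x ⇒ -4/5x=2 ⇒ x=2/(-4/5)=-2.5000
Confirm numerically:
  x=-1.986: |R|=0.65693 <1
  x=-1.979: |R|=0.65206 <1
  x=-1.325: |R|=0.16998 <1
  x=-2.792: |R|=1.18261 >1
  x=-2.602: |R|=1.06475 >1
  x=-2.574: |R|=1.04708 >1
So |R|<1 on (-2.5000, 0).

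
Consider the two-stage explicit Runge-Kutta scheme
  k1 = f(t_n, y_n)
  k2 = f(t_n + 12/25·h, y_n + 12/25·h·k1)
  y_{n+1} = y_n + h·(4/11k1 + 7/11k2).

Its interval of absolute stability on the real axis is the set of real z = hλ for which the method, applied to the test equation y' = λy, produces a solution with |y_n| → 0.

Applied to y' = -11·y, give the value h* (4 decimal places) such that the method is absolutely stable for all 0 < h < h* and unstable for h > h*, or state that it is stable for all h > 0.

(-3.2738,0); λ=-11 ⇒ h* = (275/84)/11 = 0.2976.

Set f=λy, z=hλ:
  k1=λy_n ⇒ h·k1=z·y_n;  k2=λ(1+12/25z)y_n ⇒ h·k2=z(1+12/25z)y_n
  y_{n+1}/y_n = 1 + 4/11z + 7/11z(1+12/25z) = 1 + z + 84/275z²
  so R(z) = 1 + z + 84/275z².

Boundary: |R(x)|=1, x<0.
x=-1.6: |R|=0.1820
R=1: x+84/275x²=0 ⇒ x=−275/84=-3.2738; min R=1−1/(4·84/275)=0.1815>−1
Confirm numerically:
  x=-2.941: |R|=0.70102 <1
  x=-2.902: |R|=0.67042 <1
  x=-2.272: |R|=0.30475 <1
  x=-2.168: |R|=0.26770 <1
  x=-3.796: |R|=1.60548 >1
  x=-3.385: |R|=1.11497 >1
  x=-3.335: |R|=1.06233 >1
Interval (-3.2738, 0).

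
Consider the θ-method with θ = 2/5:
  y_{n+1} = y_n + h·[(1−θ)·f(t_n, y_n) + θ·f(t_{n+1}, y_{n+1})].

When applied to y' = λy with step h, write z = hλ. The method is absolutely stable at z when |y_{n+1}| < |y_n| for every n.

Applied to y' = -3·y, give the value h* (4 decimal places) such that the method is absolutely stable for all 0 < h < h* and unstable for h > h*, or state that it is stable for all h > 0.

Set f=λy, z=hλ:
  y_{n+1} = y_n + z·[3/5·y_n + 2/5·y_{n+1}] ⇒ (1 − 2/5z)y_{n+1} = (1 + 3/5z)y_n
  R(z) = (1 + 3/5z)/(1 − 2/5z).

Need |R(x)|<1, x<0.
x=-0.47: |R|=0.6044
R=−1: 1+3/5x = −1+2/5x ⇒ -1/5x=2 ⇒ x=2/(-1/5)=-10.0000
Confirm numerically:
  x=-9.321: |R|=0.97128 <1
  x=-7.647: |R|=0.88405 <1
  x=-7.042: |R|=0.84500 <1
  x=-10.590: |R|=1.02254 >1
  x=-10.384: |R|=1.01490 >1
  x=-10.134: |R|=1.00530 >1
So |R|<1 on (-10.0000, 0).

(-10.0000,0); λ=-3 ⇒ h* = (10)/3 = 3.3333.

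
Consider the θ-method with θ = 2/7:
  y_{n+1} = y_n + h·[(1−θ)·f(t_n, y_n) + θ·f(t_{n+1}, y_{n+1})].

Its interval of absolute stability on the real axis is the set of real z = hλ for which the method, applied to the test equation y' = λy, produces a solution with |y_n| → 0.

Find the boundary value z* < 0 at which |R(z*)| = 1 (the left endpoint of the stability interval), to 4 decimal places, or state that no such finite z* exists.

On y'=λy, z=hλ:
  y_{n+1} = y_n + z·[5/7·y_n + 2/7·y_{n+1}] ⇒ (1 − 2/7z)y_{n+1} = (1 + 5/7z)y_n
  ⇒ R(z) = (1 + 5/7z)/(1 − 2/7z).

Boundary: |R(x)|=1, x<0.
x=-0.85: |R|=0.3161
R=−1: 1+5/7x = −1+2/7x ⇒ -3/7x=2 ⇒ x=2/(-3/7)=-4.6667
Confirm numerically:
  x=-4.511: |R|=0.97085 <1
  x=-3.109: |R|=0.64647 <1
  x=-2.802: |R|=0.55617 <1
  x=-2.505: |R|=0.46003 <1
  x=-5.205: |R|=1.09276 >1
  x=-5.130: |R|=1.08053 >1
  x=-4.721: |R|=1.00991 >1
Stable set (-4.6667, 0).

z* = -4.6667.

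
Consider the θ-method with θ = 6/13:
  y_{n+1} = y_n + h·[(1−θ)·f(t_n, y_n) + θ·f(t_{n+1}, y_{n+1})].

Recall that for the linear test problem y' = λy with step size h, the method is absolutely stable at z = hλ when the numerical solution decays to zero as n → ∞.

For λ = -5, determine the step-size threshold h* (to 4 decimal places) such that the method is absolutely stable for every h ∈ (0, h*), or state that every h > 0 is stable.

(-26.0000,0); λ=-5 ⇒ h* = (26)/5 = 5.2000.

With y'=λy (z=hλ):
  y_{n+1} = y_n + z·[7/13·y_n + 6/13·y_{n+1}] ⇒ (1 − 6/13z)y_{n+1} = (1 + 7/13z)y_n
  Hence R(z) = (1 + 7/13z)/(1 − 6/13z).

Solve |R(x)|<1 on ℝ⁻.
x=-0.37: |R|=0.6840
R=−1: 1+7/13x = −1+6/13x ⇒ -1/13x=2 ⇒ x=2/(-1/13)=-26.0000
Confirm numerically:
  x=-25.379: |R|=0.99624 <1
  x=-24.244: |R|=0.98892 <1
  x=-16.476: |R|=0.91485 <1
  x=-15.802: |R|=0.90541 <1
  x=-26.378: |R|=1.00221 >1
  x=-26.314: |R|=1.00184 >1
Interval (-26.0000, 0).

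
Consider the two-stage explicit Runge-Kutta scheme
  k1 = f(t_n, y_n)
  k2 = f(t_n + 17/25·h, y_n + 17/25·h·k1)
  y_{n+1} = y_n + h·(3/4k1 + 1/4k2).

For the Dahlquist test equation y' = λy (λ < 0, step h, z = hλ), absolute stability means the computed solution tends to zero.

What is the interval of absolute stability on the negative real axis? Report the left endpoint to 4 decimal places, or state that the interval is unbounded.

Set f=λy, z=hλ:
  k1=λy_n ⇒ h·k1=z·y_n;  k2=λ(1+17/25z)y_n ⇒ h·k2=z(1+17/25z)y_n
  y_{n+1}/y_n = 1 + 3/4z + 1/4z(1+17/25z) = 1 + z + 17/100z²
  so R(z) = 1 + z + 17/100z².

Solve |R(x)|<1 on ℝ⁻.
x=-1.1: |R|=0.1057
R=1: x+17/100x²=0 ⇒ x=−100/17=-5.8824; min R=1−1/(4·17/100)=-0.4706>−1
Confirm numerically:
  x=-5.651: |R|=0.77775 <1
  x=-5.108: |R|=0.32758 <1
  x=-4.565: |R|=0.02233 <1
  x=-3.217: |R|=0.45765 <1
  x=-6.472: |R|=1.64875 >1
  x=-6.310: |R|=1.45874 >1
Stable set (-5.8824, 0).

(-5.8824, 0).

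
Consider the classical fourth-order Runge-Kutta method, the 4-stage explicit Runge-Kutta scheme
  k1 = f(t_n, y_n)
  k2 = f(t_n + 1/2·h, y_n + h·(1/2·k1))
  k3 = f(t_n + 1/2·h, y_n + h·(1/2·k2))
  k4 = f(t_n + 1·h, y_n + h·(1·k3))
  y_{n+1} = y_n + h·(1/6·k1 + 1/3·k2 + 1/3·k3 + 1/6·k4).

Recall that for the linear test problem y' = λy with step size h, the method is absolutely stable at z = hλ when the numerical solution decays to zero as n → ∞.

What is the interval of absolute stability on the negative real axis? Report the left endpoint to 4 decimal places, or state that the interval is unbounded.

(-2.7853, 0).

With y'=λy (z=hλ):
  order 4, 4-stage ⇒ R(z)=1+z+z^2/2+z^3/6+z^4/24
  (e.g. R(-0.4)=0.67040, |R|=0.67040)

Need |R(x)|<1, x<0.
x=-0.4: |R|=0.6704
|R(-1.13)|=0.3359 |R(-1.11)|=0.3414 |R(-0.97)|=0.3852
Bisect:
  x_lo=-3.3571 |R|=2.2644  x_hi=-0.1087 |R|=0.8970
  mid=-1.73289 |R|=0.27701 →hi
  mid=-2.54498 |R|=0.69415 →hi
  mid=-2.95102 |R|=1.28001 →lo
  mid=-2.74800 |R|=0.94522 →hi
  mid=-2.84951 |R|=1.10122 →lo
  mid=-2.79876 |R|=1.02049 →lo
  mid=-2.77338 |R|=0.98219 →hi
  mid=-2.78607 |R|=1.00117 →lo
  ...
  [-2.78547,-2.78528] ⇒ x*=-2.7853
Stable set (-2.7853, 0).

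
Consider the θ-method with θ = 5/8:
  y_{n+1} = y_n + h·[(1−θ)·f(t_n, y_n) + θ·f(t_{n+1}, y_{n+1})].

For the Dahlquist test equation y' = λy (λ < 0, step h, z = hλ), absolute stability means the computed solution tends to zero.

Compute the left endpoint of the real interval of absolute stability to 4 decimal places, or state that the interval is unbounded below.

Test eqn y'=λy, z=hλ:
  y_{n+1} = y_n + z·[3/8·y_n + 5/8·y_{n+1}] ⇒ (1 − 5/8z)y_{n+1} = (1 + 3/8z)y_n
  R(z) = (1 + 3/8z)/(1 − 5/8z).

Boundary: |R(x)|=1, x<0.
x=-0.37: |R|=0.6995
x=-2: |R|=0.1111
x=-10: |R|=0.3793
x=-100: |R|=0.5748
θ=5/8≥1/2 ⇒ |1+3/8x|<|1−5/8x| ∀x<0 ⇒ unbounded interval.

interval (−∞, 0).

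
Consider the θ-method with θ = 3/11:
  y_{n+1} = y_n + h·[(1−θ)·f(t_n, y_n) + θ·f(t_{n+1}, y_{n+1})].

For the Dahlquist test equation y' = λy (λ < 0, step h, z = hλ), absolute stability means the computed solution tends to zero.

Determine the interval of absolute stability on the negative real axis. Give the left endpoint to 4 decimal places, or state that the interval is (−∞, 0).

With y'=λy (z=hλ):
  y_{n+1} = y_n + z·[8/11·y_n + 3/11·y_{n+1}] ⇒ (1 − 3/11z)y_{n+1} = (1 + 8/11z)y_n
  Hence R(z) = (1 + 8/11z)/(1 − 3/11z).

Boundary: |R(x)|=1, x<0.
x=-1.66: |R|=0.1427
R=−1: 1+8/11x = −1+3/11x ⇒ -5/11x=2 ⇒ x=2/(-5/11)=-4.4000
Confirm numerically:
  x=-4.060: |R|=0.92666 <1
  x=-3.820: |R|=0.87088 <1
  x=-1.924: |R|=0.26187 <1
  x=-4.670: |R|=1.05398 >1
  x=-4.595: |R|=1.03934 >1
  x=-4.552: |R|=1.03082 >1
Interval (-4.4000, 0).

(-4.4000, 0).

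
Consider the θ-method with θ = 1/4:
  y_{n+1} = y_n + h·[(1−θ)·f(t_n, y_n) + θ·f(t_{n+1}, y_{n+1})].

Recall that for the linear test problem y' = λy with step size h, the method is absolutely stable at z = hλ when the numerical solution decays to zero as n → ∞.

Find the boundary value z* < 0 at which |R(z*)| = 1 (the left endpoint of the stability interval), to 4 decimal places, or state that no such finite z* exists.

z* = -4.0000.

Test eqn y'=λy, z=hλ:
  y_{n+1} = y_n + z·[3/4·y_n + 1/4·y_{n+1}] ⇒ (1 − 1/4z)y_{n+1} = (1 + 3/4z)y_n
  so R(z) = (1 + 3/4z)/(1 − 1/4z).

Find x<0 with |R(x)|<1.
x=-1.16: |R|=0.1008
R=−1: 1+3/4x = −1+1/4x ⇒ -1/2x=2 ⇒ x=2/(-1/2)=-4.0000
Confirm numerically:
  x=-3.601: |R|=0.89501 <1
  x=-2.708: |R|=0.61479 <1
  x=-2.576: |R|=0.56691 <1
  x=-4.343: |R|=1.08222 >1
  x=-4.319: |R|=1.07669 >1
  x=-4.230: |R|=1.05589 >1
So |R|<1 on (-4.0000, 0).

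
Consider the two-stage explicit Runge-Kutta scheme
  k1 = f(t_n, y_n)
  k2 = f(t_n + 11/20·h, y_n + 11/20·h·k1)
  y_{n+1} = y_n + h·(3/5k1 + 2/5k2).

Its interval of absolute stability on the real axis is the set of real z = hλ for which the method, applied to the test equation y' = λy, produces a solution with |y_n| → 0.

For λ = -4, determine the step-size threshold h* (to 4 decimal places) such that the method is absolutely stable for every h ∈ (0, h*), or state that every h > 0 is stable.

On y'=λy, z=hλ:
  k1=λy_n ⇒ h·k1=z·y_n;  k2=λ(1+11/20z)y_n ⇒ h·k2=z(1+11/20z)y_n
  y_{n+1}/y_n = 1 + 3/5z + 2/5z(1+11/20z) = 1 + z + 11/50z²
  Hence R(z) = 1 + z + 11/50z².

Find x<0 with |R(x)|<1.
x=-0.54: |R|=0.5242
R=1: x+11/50x²=0 ⇒ x=−50/11=-4.5455; min R=1−1/(4·11/50)=-0.1364>−1
Confirm numerically:
  x=-3.698: |R|=0.31054 <1
  x=-3.357: |R|=0.12228 <1
  x=-2.717: |R|=0.09294 <1
  x=-4.744: |R|=1.20722 >1
  x=-4.709: |R|=1.16943 >1
So |R|<1 on (-4.5455, 0).

(-4.5455,0); λ=-4 ⇒ h* = (50/11)/4 = 1.1364.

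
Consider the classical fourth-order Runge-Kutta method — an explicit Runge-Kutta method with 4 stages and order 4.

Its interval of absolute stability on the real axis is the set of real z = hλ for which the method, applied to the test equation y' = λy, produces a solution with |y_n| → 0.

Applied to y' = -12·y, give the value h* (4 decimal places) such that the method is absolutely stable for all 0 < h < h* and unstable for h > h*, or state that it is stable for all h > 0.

With y'=λy (z=hλ):
  order 4, 4-stage ⇒ R(z)=1+z+z^2/2+z^3/6+z^4/24
  (e.g. R(-1.29)=0.29965, |R|=0.29965)

Boundary: |R(x)|=1, x<0.
x=-1.29: |R|=0.2997
|R(-1.26)|=0.3054 |R(-1.06)|=0.3559 |R(-0.97)|=0.3852
Bisect:
  x_lo=-3.6339 |R|=3.2366  x_hi=-0.1993 |R|=0.8193
  mid=-1.91656 |R|=0.30891 →hi
  mid=-2.77521 |R|=0.98491 →hi
  mid=-3.20454 |R|=1.83929 →lo
  mid=-2.98988 |R|=1.35488 →lo
  mid=-2.88254 |R|=1.15680 →lo
  mid=-2.82888 |R|=1.06773 →lo
  mid=-2.80205 |R|=1.02555 →lo
  mid=-2.78863 |R|=1.00504 →lo
  mid=-2.78192 |R|=0.99493 →hi
  mid=-2.78528 |R|=0.99997 →hi
  ...
  [-2.78548,-2.78528] ⇒ x*=-2.7853
Stable set (-2.7853, 0).

(-2.7853,0); λ=-12 ⇒ h* = 0.2321.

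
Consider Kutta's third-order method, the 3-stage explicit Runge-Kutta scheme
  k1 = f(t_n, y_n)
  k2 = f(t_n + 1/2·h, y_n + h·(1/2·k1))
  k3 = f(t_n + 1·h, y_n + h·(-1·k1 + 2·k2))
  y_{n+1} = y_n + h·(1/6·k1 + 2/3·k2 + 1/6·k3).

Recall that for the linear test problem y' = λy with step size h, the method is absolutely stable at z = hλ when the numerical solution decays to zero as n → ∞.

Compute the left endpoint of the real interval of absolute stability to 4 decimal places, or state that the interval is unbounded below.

With y'=λy (z=hλ):
  order 3, 3-stage ⇒ R(z)=1+z+z^2/2+z^3/6
  (e.g. R(-0.72)=0.47699, |R|=0.47699)

Solve |R(x)|<1 on ℝ⁻.
x=-0.72: |R|=0.4770
|R(-2.39)|=0.8093 |R(-0.88)|=0.3936 |R(-0.75)|=0.4609
Bisect:
  x_lo=-2.8640 |R|=1.6781  x_hi=-0.2868 |R|=0.7504
  mid=-1.57541 |R|=0.01387 →hi
  mid=-2.21972 |R|=0.57895 →hi
  mid=-2.54187 |R|=1.04853 →lo
  mid=-2.38079 |R|=0.79583 →hi
  mid=-2.46133 |R|=0.91744 →hi
  mid=-2.50160 |R|=0.98176 →hi
  mid=-2.52173 |R|=1.01484 →lo
  mid=-2.51166 |R|=0.99822 →hi
  mid=-2.51670 |R|=1.00651 →lo
  ...
  [-2.51277,-2.51261] ⇒ x*=-2.5127
Interval (-2.5127, 0).

z* = -2.5127.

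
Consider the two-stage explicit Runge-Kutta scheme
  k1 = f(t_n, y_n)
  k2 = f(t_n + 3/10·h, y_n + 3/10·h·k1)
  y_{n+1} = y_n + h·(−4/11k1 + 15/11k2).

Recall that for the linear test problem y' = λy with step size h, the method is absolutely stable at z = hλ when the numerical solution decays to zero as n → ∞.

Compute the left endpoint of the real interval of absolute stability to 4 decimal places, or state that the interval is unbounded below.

Set f=λy, z=hλ:
  k1=λy_n ⇒ h·k1=z·y_n;  k2=λ(1+3/10z)y_n ⇒ h·k2=z(1+3/10z)y_n
  y_{n+1}/y_n = 1 − 4/11z + 15/11z(1+3/10z) = 1 + z + 9/22z²
  ⇒ R(z) = 1 + z + 9/22z².

Find x<0 with |R(x)|<1.
x=-1.41: |R|=0.4033
R=1: x+9/22x²=0 ⇒ x=−22/9=-2.4444; min R=1−1/(4·9/22)=0.3889>−1
Confirm numerically:
  x=-2.320: |R|=0.88189 <1
  x=-2.086: |R|=0.69412 <1
  x=-1.856: |R|=0.55321 <1
  x=-1.391: |R|=0.40054 <1
  x=-2.912: |R|=1.55699 >1
  x=-2.801: |R|=1.40856 >1
  x=-2.530: |R|=1.08855 >1
Stable set (-2.4444, 0).

z* = -2.4444.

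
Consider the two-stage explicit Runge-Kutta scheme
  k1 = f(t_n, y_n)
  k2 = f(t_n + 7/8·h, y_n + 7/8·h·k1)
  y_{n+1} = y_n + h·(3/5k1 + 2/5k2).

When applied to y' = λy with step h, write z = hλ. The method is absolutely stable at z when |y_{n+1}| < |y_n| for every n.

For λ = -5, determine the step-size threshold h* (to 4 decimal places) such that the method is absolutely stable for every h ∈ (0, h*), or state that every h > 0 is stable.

On y'=λy, z=hλ:
  k1=λy_n ⇒ h·k1=z·y_n;  k2=λ(1+7/8z)y_n ⇒ h·k2=z(1+7/8z)y_n
  y_{n+1}/y_n = 1 + 3/5z + 2/5z(1+7/8z) = 1 + z + 7/20z²
  R(z) = 1 + z + 7/20z².

Need |R(x)|<1, x<0.
x=-0.86: |R|=0.3989
R=1: x+7/20x²=0 ⇒ x=−20/7=-2.8571; min R=1−1/(4·7/20)=0.2857>−1
Confirm numerically:
  x=-1.767: |R|=0.32580 <1
  x=-1.683: |R|=0.30837 <1
  x=-1.539: |R|=0.28998 <1
  x=-3.329: |R|=1.54978 >1
  x=-2.997: |R|=1.14670 >1
Interval (-2.8571, 0).

(-2.8571,0); λ=-5 ⇒ h* = (20/7)/5 = 0.5714.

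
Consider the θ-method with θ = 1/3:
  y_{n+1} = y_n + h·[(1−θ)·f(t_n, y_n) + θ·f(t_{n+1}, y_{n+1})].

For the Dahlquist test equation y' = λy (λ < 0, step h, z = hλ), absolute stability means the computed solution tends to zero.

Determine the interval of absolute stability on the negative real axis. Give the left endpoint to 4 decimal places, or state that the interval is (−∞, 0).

(-6.0000, 0).

On y'=λy, z=hλ:
  y_{n+1} = y_n + z·[2/3·y_n + 1/3·y_{n+1}] ⇒ (1 − 1/3z)y_{n+1} = (1 + 2/3z)y_n
  ⇒ R(z) = (1 + 2/3z)/(1 − 1/3z).

Boundary: |R(x)|=1, x<0.
x=-1.05: |R|=0.2222
R=−1: 1+2/3x = −1+1/3x ⇒ -1/3x=2 ⇒ x=2/(-1/3)=-6.0000
Confirm numerically:
  x=-5.679: |R|=0.96301 <1
  x=-5.392: |R|=0.92755 <1
  x=-5.387: |R|=0.92691 <1
  x=-4.027: |R|=0.71923 <1
  x=-6.541: |R|=1.05670 >1
  x=-6.412: |R|=1.04377 >1
  x=-6.046: |R|=1.00509 >1
So |R|<1 on (-6.0000, 0).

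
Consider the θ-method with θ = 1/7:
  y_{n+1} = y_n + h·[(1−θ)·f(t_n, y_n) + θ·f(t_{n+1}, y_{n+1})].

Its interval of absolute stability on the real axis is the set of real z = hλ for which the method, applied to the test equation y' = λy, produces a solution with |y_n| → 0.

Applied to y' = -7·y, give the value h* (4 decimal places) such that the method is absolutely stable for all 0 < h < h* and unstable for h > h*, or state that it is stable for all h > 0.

(-2.8000,0); λ=-7 ⇒ h* = (14/5)/7 = 0.4000.

On y'=λy, z=hλ:
  y_{n+1} = y_n + z·[6/7·y_n + 1/7·y_{n+1}] ⇒ (1 − 1/7z)y_{n+1} = (1 + 6/7z)y_n
  ⇒ R(z) = (1 + 6/7z)/(1 − 1/7z).

Find x<0 with |R(x)|<1.
x=-1.19: |R|=0.0171
R=−1: 1+6/7x = −1+1/7x ⇒ -5/7x=2 ⇒ x=2/(-5/7)=-2.8000
Confirm numerically:
  x=-2.573: |R|=0.88144 <1
  x=-1.807: |R|=0.43624 <1
  x=-1.699: |R|=0.36717 <1
  x=-3.272: |R|=1.22975 >1
  x=-2.879: |R|=1.03998 >1
Stable set (-2.8000, 0).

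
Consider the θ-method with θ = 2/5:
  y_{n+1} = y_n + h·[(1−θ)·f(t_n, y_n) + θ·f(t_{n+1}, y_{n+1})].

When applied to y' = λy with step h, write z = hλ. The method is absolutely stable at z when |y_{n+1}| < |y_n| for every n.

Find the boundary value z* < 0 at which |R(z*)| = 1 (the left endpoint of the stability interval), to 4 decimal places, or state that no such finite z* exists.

Test eqn y'=λy, z=hλ:
  y_{n+1} = y_n + z·[3/5·y_n + 2/5·y_{n+1}] ⇒ (1 − 2/5z)y_{n+1} = (1 + 3/5z)y_n
  so R(z) = (1 + 3/5z)/(1 − 2/5z).

Boundary: |R(x)|=1, x<0.
x=-0.45: |R|=0.6186
R=−1: 1+3/5x = −1+2/5x ⇒ -1/5x=2 ⇒ x=2/(-1/5)=-10.0000
Confirm numerically:
  x=-6.912: |R|=0.83595 <1
  x=-6.781: |R|=0.82658 <1
  x=-4.961: |R|=0.66231 <1
  x=-10.444: |R|=1.01715 >1
  x=-10.364: |R|=1.01415 >1
  x=-10.109: |R|=1.00432 >1
So |R|<1 on (-10.0000, 0).

z* = -10.0000.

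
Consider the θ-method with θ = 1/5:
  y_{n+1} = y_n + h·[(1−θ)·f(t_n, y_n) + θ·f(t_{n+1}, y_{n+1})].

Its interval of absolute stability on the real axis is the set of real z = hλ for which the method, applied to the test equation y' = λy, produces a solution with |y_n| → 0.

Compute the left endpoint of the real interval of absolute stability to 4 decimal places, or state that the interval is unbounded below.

left endpoint -3.3333.

With y'=λy (z=hλ):
  y_{n+1} = y_n + z·[4/5·y_n + 1/5·y_{n+1}] ⇒ (1 − 1/5z)y_{n+1} = (1 + 4/5z)y_n
  R(z) = (1 + 4/5z)/(1 − 1/5z).

Solve |R(x)|<1 on ℝ⁻.
x=-1.61: |R|=0.2179
R=−1: 1+4/5x = −1+1/5x ⇒ -3/5x=2 ⇒ x=2/(-3/5)=-3.3333
Confirm numerically:
  x=-3.064: |R|=0.89980 <1
  x=-2.170: |R|=0.51325 <1
  x=-1.778: |R|=0.31160 <1
  x=-3.616: |R|=1.09842 >1
  x=-3.414: |R|=1.02876 >1
  x=-3.360: |R|=1.00957 >1
Stable set (-3.3333, 0).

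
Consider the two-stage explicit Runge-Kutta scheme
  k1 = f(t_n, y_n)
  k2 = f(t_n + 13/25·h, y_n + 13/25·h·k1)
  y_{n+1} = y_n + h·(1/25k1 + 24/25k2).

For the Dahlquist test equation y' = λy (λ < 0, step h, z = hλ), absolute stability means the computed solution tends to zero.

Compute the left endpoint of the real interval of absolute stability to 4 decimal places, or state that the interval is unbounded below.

Set f=λy, z=hλ:
  k1=λy_n ⇒ h·k1=z·y_n;  k2=λ(1+13/25z)y_n ⇒ h·k2=z(1+13/25z)y_n
  y_{n+1}/y_n = 1 + 1/25z + 24/25z(1+13/25z) = 1 + z + 312/625z²
  so R(z) = 1 + z + 312/625z².

Solve |R(x)|<1 on ℝ⁻.
x=-1.01: |R|=0.4992
R=1: x+312/625x²=0 ⇒ x=−625/312=-2.0032; min R=1−1/(4·312/625)=0.4992>−1
Confirm numerically:
  x=-1.765: |R|=0.79012 <1
  x=-1.574: |R|=0.66276 <1
  x=-1.169: |R|=0.51319 <1
  x=-2.520: |R|=1.65012 >1
  x=-2.096: |R|=1.09709 >1
  x=-2.053: |R|=1.05103 >1
Interval (-2.0032, 0).

z* = -2.0032.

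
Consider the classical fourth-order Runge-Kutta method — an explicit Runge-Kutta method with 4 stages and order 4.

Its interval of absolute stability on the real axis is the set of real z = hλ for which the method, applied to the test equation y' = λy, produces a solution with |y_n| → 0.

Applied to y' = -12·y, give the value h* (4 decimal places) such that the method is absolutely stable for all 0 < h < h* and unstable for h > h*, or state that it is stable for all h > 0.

(-2.7853,0); λ=-12 ⇒ h* = 0.2321.

Set f=λy, z=hλ:
  order 4, 4-stage ⇒ R(z)=1+z+z^2/2+z^3/6+z^4/24
  (e.g. R(-0.98)=0.38177, |R|=0.38177)

Find x<0 with |R(x)|<1.
x=-0.98: |R|=0.3818
|R(-2.72)|=0.9059 |R(-1.21)|=0.3161 |R(-1.04)|=0.3621
Bisect:
  x_lo=-3.1447 |R|=1.6917  x_hi=-0.1252 |R|=0.8823
  mid=-1.63498 |R|=0.27091 →hi
  mid=-2.38985 |R|=0.55011 →hi
  mid=-2.76729 |R|=0.97319 →hi
  mid=-2.95601 |R|=1.28940 →lo
  mid=-2.86165 |R|=1.12135 →lo
  mid=-2.81447 |R|=1.04488 →lo
  mid=-2.79088 |R|=1.00845 →lo
  mid=-2.77908 |R|=0.99068 →hi
  mid=-2.78498 |R|=0.99953 →hi
  mid=-2.78793 |R|=1.00398 →lo
  ...
  [-2.78535,-2.78516] ⇒ x*=-2.7853
Interval (-2.7853, 0).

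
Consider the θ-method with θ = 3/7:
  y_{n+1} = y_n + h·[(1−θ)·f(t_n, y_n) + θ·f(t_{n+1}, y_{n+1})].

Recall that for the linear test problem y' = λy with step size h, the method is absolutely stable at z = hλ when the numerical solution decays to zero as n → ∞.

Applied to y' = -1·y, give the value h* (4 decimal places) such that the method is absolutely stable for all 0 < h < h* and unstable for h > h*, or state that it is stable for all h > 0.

Test eqn y'=λy, z=hλ:
  y_{n+1} = y_n + z·[4/7·y_n + 3/7·y_{n+1}] ⇒ (1 − 3/7z)y_{n+1} = (1 + 4/7z)y_n
  Hence R(z) = (1 + 4/7z)/(1 − 3/7z).

Find x<0 with |R(x)|<1.
x=-0.41: |R|=0.6513
R=−1: 1+4/7x = −1+3/7x ⇒ -1/7x=2 ⇒ x=2/(-1/7)=-14.0000
Confirm numerically:
  x=-9.555: |R|=0.87537 <1
  x=-8.721: |R|=0.84082 <1
  x=-7.749: |R|=0.79333 <1
  x=-6.982: |R|=0.74887 <1
  x=-14.405: |R|=1.00807 >1
  x=-14.074: |R|=1.00150 >1
  x=-14.028: |R|=1.00057 >1
So |R|<1 on (-14.0000, 0).

(-14.0000,0); λ=-1 ⇒ h* = (14)/1 = 14.0000.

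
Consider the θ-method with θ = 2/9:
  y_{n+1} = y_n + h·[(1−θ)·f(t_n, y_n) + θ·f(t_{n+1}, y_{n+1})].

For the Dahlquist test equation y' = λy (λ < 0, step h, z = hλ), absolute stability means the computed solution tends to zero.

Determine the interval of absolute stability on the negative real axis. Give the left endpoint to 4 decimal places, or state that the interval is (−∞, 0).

(-3.6000, 0).

Set f=λy, z=hλ:
  y_{n+1} = y_n + z·[7/9·y_n + 2/9·y_{n+1}] ⇒ (1 − 2/9z)y_{n+1} = (1 + 7/9z)y_n
  ⇒ R(z) = (1 + 7/9z)/(1 − 2/9z).

Find x<0 with |R(x)|<1.
x=-0.37: |R|=0.6581
R=−1: 1+7/9x = −1+2/9x ⇒ -5/9x=2 ⇒ x=2/(-5/9)=-3.6000
Confirm numerically:
  x=-3.268: |R|=0.89315 <1
  x=-2.339: |R|=0.53904 <1
  x=-2.133: |R|=0.44708 <1
  x=-1.562: |R|=0.15952 <1
  x=-3.833: |R|=1.06990 >1
  x=-3.778: |R|=1.05376 >1
So |R|<1 on (-3.6000, 0).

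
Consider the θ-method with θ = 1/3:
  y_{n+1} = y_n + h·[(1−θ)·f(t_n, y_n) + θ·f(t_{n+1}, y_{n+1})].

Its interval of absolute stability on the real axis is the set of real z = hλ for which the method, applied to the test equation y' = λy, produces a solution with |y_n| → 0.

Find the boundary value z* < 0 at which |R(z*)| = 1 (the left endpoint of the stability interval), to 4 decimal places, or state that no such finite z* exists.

left endpoint -6.0000.

Set f=λy, z=hλ:
  y_{n+1} = y_n + z·[2/3·y_n + 1/3·y_{n+1}] ⇒ (1 − 1/3z)y_{n+1} = (1 + 2/3z)y_n
  ⇒ R(z) = (1 + 2/3z)/(1 − 1/3z).

Boundary: |R(x)|=1, x<0.
x=-0.9: |R|=0.3077
R=−1: 1+2/3x = −1+1/3x ⇒ -1/3x=2 ⇒ x=2/(-1/3)=-6.0000
Confirm numerically:
  x=-5.608: |R|=0.95446 <1
  x=-3.492: |R|=0.61368 <1
  x=-3.019: |R|=0.50474 <1
  x=-6.377: |R|=1.04020 >1
  x=-6.162: |R|=1.01768 >1
  x=-6.069: |R|=1.00761 >1
Stable set (-6.0000, 0).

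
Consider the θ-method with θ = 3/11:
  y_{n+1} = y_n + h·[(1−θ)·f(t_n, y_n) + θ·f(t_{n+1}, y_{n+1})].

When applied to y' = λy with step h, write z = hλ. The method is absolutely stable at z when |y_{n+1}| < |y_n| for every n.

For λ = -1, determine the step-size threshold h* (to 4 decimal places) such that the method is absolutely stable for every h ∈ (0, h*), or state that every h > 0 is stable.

Test eqn y'=λy, z=hλ:
  y_{n+1} = y_n + z·[8/11·y_n + 3/11·y_{n+1}] ⇒ (1 − 3/11z)y_{n+1} = (1 + 8/11z)y_n
  so R(z) = (1 + 8/11z)/(1 − 3/11z).

Find x<0 with |R(x)|<1.
x=-1.13: |R|=0.1362
R=−1: 1+8/11x = −1+3/11x ⇒ -5/11x=2 ⇒ x=2/(-5/11)=-4.4000
Confirm numerically:
  x=-3.871: |R|=0.88303 <1
  x=-2.868: |R|=0.60926 <1
  x=-2.192: |R|=0.37187 <1
  x=-2.176: |R|=0.36559 <1
  x=-4.994: |R|=1.11431 >1
  x=-4.855: |R|=1.08899 >1
  x=-4.672: |R|=1.05437 >1
So |R|<1 on (-4.4000, 0).

(-4.4000,0); λ=-1 ⇒ h* = (22/5)/1 = 4.4000.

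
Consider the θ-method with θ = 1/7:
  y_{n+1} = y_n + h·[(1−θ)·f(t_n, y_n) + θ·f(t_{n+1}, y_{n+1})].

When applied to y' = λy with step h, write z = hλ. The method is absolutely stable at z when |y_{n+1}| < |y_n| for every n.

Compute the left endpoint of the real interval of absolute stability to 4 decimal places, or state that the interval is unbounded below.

z* = -2.8000.

Set f=λy, z=hλ:
  y_{n+1} = y_n + z·[6/7·y_n + 1/7·y_{n+1}] ⇒ (1 − 1/7z)y_{n+1} = (1 + 6/7z)y_n
  Hence R(z) = (1 + 6/7z)/(1 − 1/7z).

Find x<0 with |R(x)|<1.
x=-0.53: |R|=0.5073
R=−1: 1+6/7x = −1+1/7x ⇒ -5/7x=2 ⇒ x=2/(-5/7)=-2.8000
Confirm numerically:
  x=-2.081: |R|=0.60412 <1
  x=-1.797: |R|=0.42992 <1
  x=-1.275: |R|=0.07855 <1
  x=-3.269: |R|=1.22836 >1
  x=-3.239: |R|=1.21438 >1
  x=-3.186: |R|=1.18948 >1
So |R|<1 on (-2.8000, 0).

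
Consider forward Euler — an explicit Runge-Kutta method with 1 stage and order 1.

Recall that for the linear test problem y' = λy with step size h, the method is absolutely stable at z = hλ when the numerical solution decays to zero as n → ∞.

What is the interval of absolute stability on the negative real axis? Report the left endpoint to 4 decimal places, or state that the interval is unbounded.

With y'=λy (z=hλ):
  order 1, 1-stage ⇒ R(z)=1+z
  (e.g. R(-1.72)=-0.72000, |R|=0.72000)

Solve |R(x)|<1 on ℝ⁻.
x=-1.72: |R|=0.7200
|R(-2.02)|=1.0200 |R(-1.99)|=0.9900 |R(-1.21)|=0.2100
Bisect:
  x_lo=-2.7241 |R|=1.7241  x_hi=-0.3515 |R|=0.6485
  mid=-1.53780 |R|=0.53780 →hi
  mid=-2.13096 |R|=1.13096 →lo
  mid=-1.83438 |R|=0.83438 →hi
  mid=-1.98267 |R|=0.98267 →hi
  mid=-2.05682 |R|=1.05682 →lo
  mid=-2.01975 |R|=1.01975 →lo
  mid=-2.00121 |R|=1.00121 →lo
  mid=-1.99194 |R|=0.99194 →hi
  ...
  [-2.00005,-1.99991] ⇒ x*=-2.0000
So |R|<1 on (-2.0000, 0).

z∈(-2.0000,0).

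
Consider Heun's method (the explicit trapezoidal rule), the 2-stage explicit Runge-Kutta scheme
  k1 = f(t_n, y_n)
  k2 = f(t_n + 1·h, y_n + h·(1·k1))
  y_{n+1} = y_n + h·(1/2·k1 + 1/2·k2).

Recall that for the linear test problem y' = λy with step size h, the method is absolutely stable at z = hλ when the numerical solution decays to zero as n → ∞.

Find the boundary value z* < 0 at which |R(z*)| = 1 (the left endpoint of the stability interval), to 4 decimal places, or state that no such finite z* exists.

With y'=λy (z=hλ):
  order 2, 2-stage ⇒ R(z)=1+z+z^2/2
  (e.g. R(-0.73)=0.53645, |R|=0.53645)

Find x<0 with |R(x)|<1.
x=-0.73: |R|=0.5364
|R(-2.18)|=1.1962 |R(-1.15)|=0.5112 |R(-0.79)|=0.5221
Bisect:
  x_lo=-2.5623 |R|=1.7204  x_hi=-0.0862 |R|=0.9175
  mid=-1.32423 |R|=0.55256 →hi
  mid=-1.94326 |R|=0.94487 →hi
  mid=-2.25278 |R|=1.28472 →lo
  mid=-2.09802 |R|=1.10282 →lo
  mid=-2.02064 |R|=1.02085 →lo
  mid=-1.98195 |R|=0.98211 →hi
  mid=-2.00129 |R|=1.00129 →lo
  mid=-1.99162 |R|=0.99166 →hi
  mid=-1.99646 |R|=0.99646 →hi
  ...
  [-2.00008,-1.99993] ⇒ x*=-2.0000
Stable set (-2.0000, 0).

z* = -2.0000.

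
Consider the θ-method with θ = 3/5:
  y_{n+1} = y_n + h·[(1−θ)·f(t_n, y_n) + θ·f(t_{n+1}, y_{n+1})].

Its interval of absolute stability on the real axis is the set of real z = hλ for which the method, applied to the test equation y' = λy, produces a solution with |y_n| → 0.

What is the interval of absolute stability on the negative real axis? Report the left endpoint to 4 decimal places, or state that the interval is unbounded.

With y'=λy (z=hλ):
  y_{n+1} = y_n + z·[2/5·y_n + 3/5·y_{n+1}] ⇒ (1 − 3/5z)y_{n+1} = (1 + 2/5z)y_n
  R(z) = (1 + 2/5z)/(1 − 3/5z).

Need |R(x)|<1, x<0.
x=-1.57: |R|=0.1916
x=-2: |R|=0.0909
x=-10: |R|=0.4286
x=-100: |R|=0.6393
θ=3/5≥1/2 ⇒ |1+2/5x|<|1−3/5x| ∀x<0 ⇒ unbounded interval.

(−∞, 0) — no finite endpoint.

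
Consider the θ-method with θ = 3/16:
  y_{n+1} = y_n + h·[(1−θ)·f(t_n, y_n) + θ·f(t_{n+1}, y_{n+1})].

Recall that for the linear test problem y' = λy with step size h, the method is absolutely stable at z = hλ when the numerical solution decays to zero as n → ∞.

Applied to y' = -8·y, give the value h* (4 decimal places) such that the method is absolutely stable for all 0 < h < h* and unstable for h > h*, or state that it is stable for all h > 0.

On y'=λy, z=hλ:
  y_{n+1} = y_n + z·[13/16·y_n + 3/16·y_{n+1}] ⇒ (1 − 3/16z)y_{n+1} = (1 + 13/16z)y_n
  Hence R(z) = (1 + 13/16z)/(1 − 3/16z).

Need |R(x)|<1, x<0.
x=-0.72: |R|=0.3656
R=−1: 1+13/16x = −1+3/16x ⇒ -5/8x=2 ⇒ x=2/(-5/8)=-3.2000
Confirm numerically:
  x=-3.000: |R|=0.92000 <1
  x=-2.475: |R|=0.69050 <1
  x=-2.367: |R|=0.63941 <1
  x=-1.514: |R|=0.17924 <1
  x=-3.771: |R|=1.20906 >1
  x=-3.236: |R|=1.01400 >1
Stable set (-3.2000, 0).

(-3.2000,0); λ=-8 ⇒ h* = (16/5)/8 = 0.4000.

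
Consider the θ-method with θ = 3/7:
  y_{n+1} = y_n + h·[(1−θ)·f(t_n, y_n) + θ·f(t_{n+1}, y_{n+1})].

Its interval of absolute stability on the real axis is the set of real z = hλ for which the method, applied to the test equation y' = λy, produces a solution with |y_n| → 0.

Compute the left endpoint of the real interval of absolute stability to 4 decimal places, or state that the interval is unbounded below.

On y'=λy, z=hλ:
  y_{n+1} = y_n + z·[4/7·y_n + 3/7·y_{n+1}] ⇒ (1 − 3/7z)y_{n+1} = (1 + 4/7z)y_n
  so R(z) = (1 + 4/7z)/(1 − 3/7z).

Find x<0 with |R(x)|<1.
x=-1.76: |R|=0.0033
R=−1: 1+4/7x = −1+3/7x ⇒ -1/7x=2 ⇒ x=2/(-1/7)=-14.0000
Confirm numerically:
  x=-11.373: |R|=0.93611 <1
  x=-9.542: |R|=0.87487 <1
  x=-6.632: |R|=0.72606 <1
  x=-5.677: |R|=0.65366 <1
  x=-14.449: |R|=1.00892 >1
  x=-14.430: |R|=1.00855 >1
Stable set (-14.0000, 0).

z* = -14.0000.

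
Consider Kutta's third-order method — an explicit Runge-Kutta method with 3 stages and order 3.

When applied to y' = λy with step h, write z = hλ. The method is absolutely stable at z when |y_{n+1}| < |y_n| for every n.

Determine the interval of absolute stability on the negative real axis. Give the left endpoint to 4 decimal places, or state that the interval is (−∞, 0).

z∈(-2.5127,0).

With y'=λy (z=hλ):
  order 3, 3-stage ⇒ R(z)=1+z+z^2/2+z^3/6
  (e.g. R(-1.21)=0.22679, |R|=0.22679)

Boundary: |R(x)|=1, x<0.
x=-1.21: |R|=0.2268
|R(-1.89)|=0.2292 |R(-1.16)|=0.2527 |R(-0.84)|=0.4140
Bisect:
  x_lo=-3.1041 |R|=2.2713  x_hi=-0.3086 |R|=0.7341
  mid=-1.70634 |R|=0.07857 →hi
  mid=-2.40522 |R|=0.83174 →hi
  mid=-2.75466 |R|=1.44438 →lo
  mid=-2.57994 |R|=1.11395 →lo
  mid=-2.49258 |R|=0.96715 →hi
  mid=-2.53626 |R|=1.03908 →lo
  mid=-2.51442 |R|=1.00275 →lo
  mid=-2.50350 |R|=0.98486 →hi
  ...
  [-2.51288,-2.51271] ⇒ x*=-2.5127
So |R|<1 on (-2.5127, 0).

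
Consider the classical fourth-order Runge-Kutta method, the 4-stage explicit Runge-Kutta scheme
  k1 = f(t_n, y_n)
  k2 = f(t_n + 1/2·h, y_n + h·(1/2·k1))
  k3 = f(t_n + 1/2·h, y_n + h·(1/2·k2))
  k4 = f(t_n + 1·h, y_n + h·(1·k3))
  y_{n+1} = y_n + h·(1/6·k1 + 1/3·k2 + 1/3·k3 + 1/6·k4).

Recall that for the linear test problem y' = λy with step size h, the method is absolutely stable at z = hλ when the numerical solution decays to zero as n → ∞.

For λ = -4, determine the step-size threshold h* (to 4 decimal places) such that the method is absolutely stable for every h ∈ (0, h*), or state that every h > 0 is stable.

(-2.7853,0); λ=-4 ⇒ h* = 0.6963.

On y'=λy, z=hλ:
  order 4, 4-stage ⇒ R(z)=1+z+z^2/2+z^3/6+z^4/24
  (e.g. R(-0.97)=0.38523, |R|=0.38523)

Boundary: |R(x)|=1, x<0.
x=-0.97: |R|=0.3852
|R(-2.66)|=0.8270 |R(-2.25)|=0.4507 |R(-0.83)|=0.4389
Bisect:
  x_lo=-3.2828 |R|=2.0483  x_hi=-0.2980 |R|=0.7423
  mid=-1.79041 |R|=0.28398 →hi
  mid=-2.53659 |R|=0.68537 →hi
  mid=-2.90968 |R|=1.20432 →lo
  mid=-2.72314 |R|=0.91026 →hi
  mid=-2.81641 |R|=1.04794 →lo
  mid=-2.76977 |R|=0.97685 →hi
  mid=-2.79309 |R|=1.01182 →lo
  mid=-2.78143 |R|=0.99420 →hi
  mid=-2.78726 |R|=1.00297 →lo
  ...
  [-2.78544,-2.78526] ⇒ x*=-2.7853
Stable set (-2.7853, 0).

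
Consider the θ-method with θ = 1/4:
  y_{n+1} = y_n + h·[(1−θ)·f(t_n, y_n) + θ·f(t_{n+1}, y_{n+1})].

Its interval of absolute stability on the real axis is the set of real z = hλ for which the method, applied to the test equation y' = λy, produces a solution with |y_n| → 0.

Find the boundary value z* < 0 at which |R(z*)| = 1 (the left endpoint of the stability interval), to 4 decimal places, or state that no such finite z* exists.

Set f=λy, z=hλ:
  y_{n+1} = y_n + z·[3/4·y_n + 1/4·y_{n+1}] ⇒ (1 − 1/4z)y_{n+1} = (1 + 3/4z)y_n
  so R(z) = (1 + 3/4z)/(1 − 1/4z).

Find x<0 with |R(x)|<1.
x=-0.59: |R|=0.4858
R=−1: 1+3/4x = −1+1/4x ⇒ -1/2x=2 ⇒ x=2/(-1/2)=-4.0000
Confirm numerically:
  x=-3.197: |R|=0.77685 <1
  x=-2.896: |R|=0.67981 <1
  x=-2.774: |R|=0.63803 <1
  x=-1.823: |R|=0.25228 <1
  x=-4.530: |R|=1.12427 >1
  x=-4.333: |R|=1.07992 >1
  x=-4.136: |R|=1.03343 >1
So |R|<1 on (-4.0000, 0).

left endpoint -4.0000.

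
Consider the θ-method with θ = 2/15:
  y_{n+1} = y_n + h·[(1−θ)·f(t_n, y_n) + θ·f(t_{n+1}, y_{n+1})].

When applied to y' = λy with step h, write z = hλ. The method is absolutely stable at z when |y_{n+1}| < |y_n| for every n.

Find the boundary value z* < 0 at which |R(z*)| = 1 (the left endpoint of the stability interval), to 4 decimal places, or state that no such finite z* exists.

left endpoint -2.7273.

Set f=λy, z=hλ:
  y_{n+1} = y_n + z·[13/15·y_n + 2/15·y_{n+1}] ⇒ (1 − 2/15z)y_{n+1} = (1 + 13/15z)y_n
  Hence R(z) = (1 + 13/15z)/(1 − 2/15z).

Need |R(x)|<1, x<0.
x=-1.64: |R|=0.3457
R=−1: 1+13/15x = −1+2/15x ⇒ -11/15x=2 ⇒ x=2/(-11/15)=-2.7273
Confirm numerically:
  x=-2.455: |R|=0.84957 <1
  x=-2.305: |R|=0.76313 <1
  x=-2.141: |R|=0.66554 <1
  x=-3.063: |R|=1.17481 >1
  x=-2.962: |R|=1.12340 >1
  x=-2.814: |R|=1.04625 >1
So |R|<1 on (-2.7273, 0).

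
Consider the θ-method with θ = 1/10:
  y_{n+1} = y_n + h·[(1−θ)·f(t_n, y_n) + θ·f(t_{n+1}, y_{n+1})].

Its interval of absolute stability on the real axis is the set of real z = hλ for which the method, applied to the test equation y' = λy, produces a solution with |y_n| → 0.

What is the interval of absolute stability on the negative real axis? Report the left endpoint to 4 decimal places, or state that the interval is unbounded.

With y'=λy (z=hλ):
  y_{n+1} = y_n + z·[9/10·y_n + 1/10·y_{n+1}] ⇒ (1 − 1/10z)y_{n+1} = (1 + 9/10z)y_n
  R(z) = (1 + 9/10z)/(1 − 1/10z).

Need |R(x)|<1, x<0.
x=-1.3: |R|=0.1504
R=−1: 1+9/10x = −1+1/10x ⇒ -4/5x=2 ⇒ x=2/(-4/5)=-2.5000
Confirm numerically:
  x=-2.274: |R|=0.85270 <1
  x=-2.063: |R|=0.71019 <1
  x=-1.580: |R|=0.36442 <1
  x=-1.444: |R|=0.26180 <1
  x=-2.889: |R|=1.24145 >1
  x=-2.614: |R|=1.07230 >1
Interval (-2.5000, 0).

(-2.5000, 0).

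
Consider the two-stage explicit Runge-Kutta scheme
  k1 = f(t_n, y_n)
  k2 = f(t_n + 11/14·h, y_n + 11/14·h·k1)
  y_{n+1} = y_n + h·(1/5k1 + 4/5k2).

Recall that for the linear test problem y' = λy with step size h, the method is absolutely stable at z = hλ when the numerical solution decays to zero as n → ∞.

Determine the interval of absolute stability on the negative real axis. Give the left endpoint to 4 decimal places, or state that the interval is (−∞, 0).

Set f=λy, z=hλ:
  k1=λy_n ⇒ h·k1=z·y_n;  k2=λ(1+11/14z)y_n ⇒ h·k2=z(1+11/14z)y_n
  y_{n+1}/y_n = 1 + 1/5z + 4/5z(1+11/14z) = 1 + z + 22/35z²
  so R(z) = 1 + z + 22/35z².

Boundary: |R(x)|=1, x<0.
x=-0.81: |R|=0.6024
R=1: x+22/35x²=0 ⇒ x=−35/22=-1.5909; min R=1−1/(4·22/35)=0.6023>−1
Confirm numerically:
  x=-1.550: |R|=0.96014 <1
  x=-1.168: |R|=0.68951 <1
  x=-0.915: |R|=0.61126 <1
  x=-0.662: |R|=0.61347 <1
  x=-1.907: |R|=1.37889 >1
  x=-1.878: |R|=1.33890 >1
  x=-1.726: |R|=1.14656 >1
Stable set (-1.5909, 0).

(-1.5909, 0).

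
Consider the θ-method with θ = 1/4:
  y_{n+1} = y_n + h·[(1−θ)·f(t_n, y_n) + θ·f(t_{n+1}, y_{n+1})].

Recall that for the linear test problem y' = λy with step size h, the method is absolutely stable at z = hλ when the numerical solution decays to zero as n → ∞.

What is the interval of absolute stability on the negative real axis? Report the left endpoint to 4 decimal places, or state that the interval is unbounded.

(-4.0000, 0).

Test eqn y'=λy, z=hλ:
  y_{n+1} = y_n + z·[3/4·y_n + 1/4·y_{n+1}] ⇒ (1 − 1/4z)y_{n+1} = (1 + 3/4z)y_n
  ⇒ R(z) = (1 + 3/4z)/(1 − 1/4z).

Boundary: |R(x)|=1, x<0.
x=-0.83: |R|=0.3126
R=−1: 1+3/4x = −1+1/4x ⇒ -1/2x=2 ⇒ x=2/(-1/2)=-4.0000
Confirm numerically:
  x=-3.538: |R|=0.87742 <1
  x=-2.353: |R|=0.48150 <1
  x=-2.094: |R|=0.37447 <1
  x=-2.092: |R|=0.37360 <1
  x=-4.165: |R|=1.04042 >1
  x=-4.026: |R|=1.00648 >1
Interval (-4.0000, 0).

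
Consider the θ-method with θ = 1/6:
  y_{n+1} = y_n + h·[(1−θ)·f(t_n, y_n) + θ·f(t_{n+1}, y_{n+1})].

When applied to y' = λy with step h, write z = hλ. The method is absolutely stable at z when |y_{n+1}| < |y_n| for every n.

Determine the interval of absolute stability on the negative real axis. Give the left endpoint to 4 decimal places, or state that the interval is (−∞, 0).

(-3.0000, 0).

Set f=λy, z=hλ:
  y_{n+1} = y_n + z·[5/6·y_n + 1/6·y_{n+1}] ⇒ (1 − 1/6z)y_{n+1} = (1 + 5/6z)y_n
  so R(z) = (1 + 5/6z)/(1 − 1/6z).

Find x<0 with |R(x)|<1.
x=-0.68: |R|=0.3892
R=−1: 1+5/6x = −1+1/6x ⇒ -2/3x=2 ⇒ x=2/(-2/3)=-3.0000
Confirm numerically:
  x=-2.647: |R|=0.83671 <1
  x=-2.028: |R|=0.51570 <1
  x=-1.980: |R|=0.48872 <1
  x=-3.538: |R|=1.22562 >1
  x=-3.450: |R|=1.19048 >1
  x=-3.444: |R|=1.18806 >1
Stable set (-3.0000, 0).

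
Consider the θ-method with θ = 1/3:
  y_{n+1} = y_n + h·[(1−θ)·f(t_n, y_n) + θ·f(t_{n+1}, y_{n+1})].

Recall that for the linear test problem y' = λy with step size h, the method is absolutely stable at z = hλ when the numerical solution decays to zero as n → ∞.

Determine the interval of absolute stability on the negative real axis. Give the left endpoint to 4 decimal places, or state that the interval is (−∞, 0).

z∈(-6.0000,0).

On y'=λy, z=hλ:
  y_{n+1} = y_n + z·[2/3·y_n + 1/3·y_{n+1}] ⇒ (1 − 1/3z)y_{n+1} = (1 + 2/3z)y_n
  R(z) = (1 + 2/3z)/(1 − 1/3z).

Find x<0 with |R(x)|<1.
x=-1.7: |R|=0.0851
R=−1: 1+2/3x = −1+1/3x ⇒ -1/3x=2 ⇒ x=2/(-1/3)=-6.0000
Confirm numerically:
  x=-5.767: |R|=0.97342 <1
  x=-4.748: |R|=0.83841 <1
  x=-4.644: |R|=0.82261 <1
  x=-4.352: |R|=0.77584 <1
  x=-6.439: |R|=1.04651 >1
  x=-6.281: |R|=1.03028 >1
  x=-6.020: |R|=1.00222 >1
Stable set (-6.0000, 0).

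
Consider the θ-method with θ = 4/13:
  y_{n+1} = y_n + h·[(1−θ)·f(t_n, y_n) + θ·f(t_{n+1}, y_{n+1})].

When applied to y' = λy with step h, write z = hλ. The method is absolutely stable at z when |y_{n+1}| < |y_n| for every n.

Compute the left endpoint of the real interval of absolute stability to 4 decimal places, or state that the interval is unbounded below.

left endpoint -5.2000.

With y'=λy (z=hλ):
  y_{n+1} = y_n + z·[9/13·y_n + 4/13·y_{n+1}] ⇒ (1 − 4/13z)y_{n+1} = (1 + 9/13z)y_n
  so R(z) = (1 + 9/13z)/(1 − 4/13z).

Boundary: |R(x)|=1, x<0.
x=-0.82: |R|=0.3452
R=−1: 1+9/13x = −1+4/13x ⇒ -5/13x=2 ⇒ x=2/(-5/13)=-5.2000
Confirm numerically:
  x=-4.155: |R|=0.82360 <1
  x=-4.042: |R|=0.80149 <1
  x=-2.613: |R|=0.44845 <1
  x=-2.293: |R|=0.34444 <1
  x=-5.783: |R|=1.08068 >1
  x=-5.587: |R|=1.05474 >1
  x=-5.244: |R|=1.00648 >1
Stable set (-5.2000, 0).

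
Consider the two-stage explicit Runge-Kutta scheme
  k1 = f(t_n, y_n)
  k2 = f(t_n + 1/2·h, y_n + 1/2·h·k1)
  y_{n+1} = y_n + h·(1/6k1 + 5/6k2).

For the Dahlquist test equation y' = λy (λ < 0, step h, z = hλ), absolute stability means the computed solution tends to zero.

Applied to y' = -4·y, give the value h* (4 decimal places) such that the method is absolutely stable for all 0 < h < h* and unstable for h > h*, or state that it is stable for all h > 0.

(-2.4000,0); λ=-4 ⇒ h* = (12/5)/4 = 0.6000.

On y'=λy, z=hλ:
  k1=λy_n ⇒ h·k1=z·y_n;  k2=λ(1+1/2z)y_n ⇒ h·k2=z(1+1/2z)y_n
  y_{n+1}/y_n = 1 + 1/6z + 5/6z(1+1/2z) = 1 + z + 5/12z²
  ⇒ R(z) = 1 + z + 5/12z².

Need |R(x)|<1, x<0.
x=-1.54: |R|=0.4482
R=1: x+5/12x²=0 ⇒ x=−12/5=-2.4000; min R=1−1/(4·5/12)=0.4000>−1
Confirm numerically:
  x=-2.151: |R|=0.77683 <1
  x=-2.006: |R|=0.67068 <1
  x=-1.658: |R|=0.48740 <1
  x=-1.134: |R|=0.40181 <1
  x=-2.988: |R|=1.73206 >1
  x=-2.643: |R|=1.26760 >1
  x=-2.637: |R|=1.26040 >1
So |R|<1 on (-2.4000, 0).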